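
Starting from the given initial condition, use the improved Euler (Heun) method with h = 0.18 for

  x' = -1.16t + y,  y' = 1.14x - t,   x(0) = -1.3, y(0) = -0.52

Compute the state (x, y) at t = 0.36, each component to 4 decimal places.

-1.6685, -1.1748

Heun on (x,y): k1 = f(t_n, state_n); k2 = f(t_n + h, state_n + h·k1); state_{n+1} = state_n + (h/2)·(k1 + k2).
0.000000: (-1.300000, -0.520000)
  k1 = (-0.520000, -1.482000)
  predictor → (-1.393600, -0.786760)
  k2 = (-0.995560, -1.768704)
  → (-1.436400, -0.812563)
0.180000: (-1.436400, -0.812563)
  k1 = (-1.021363, -1.817496)
  predictor → (-1.620246, -1.139713)
  k2 = (-1.557313, -2.207080)
  → (-1.668481, -1.174775)
(x(0.36), y(0.36)) ≈ (-1.6685, -1.1748)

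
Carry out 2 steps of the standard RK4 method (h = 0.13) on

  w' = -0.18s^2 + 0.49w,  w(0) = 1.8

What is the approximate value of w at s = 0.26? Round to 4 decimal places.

RK4: k1 = f(s_n, w_n); k2 = f(s_n + h/2, w_n + (h/2)·k1); k3 = f(s_n + h/2, w_n + (h/2)·k2); k4 = f(s_n + h, w_n + h·k3); w_{n+1} = w_n + (h/6)·(k1 + 2k2 + 2k3 + k4).
s=0.000000, w=1.800000:
  k1 = f(0.000000, 1.800000) = 0.882000
  k2 = f(0.065000, 1.857330) = 0.909331
  k3 = f(0.065000, 1.859107) = 0.910202
  k4 = f(0.130000, 1.918326) = 0.936938
  w ← 1.800000 + (0.13/6)·(k1 + 2k2 + 2k3 + k4) = 1.918257
s=0.130000, w=1.918257:
  k1 = f(0.130000, 1.918257) = 0.936904
  k2 = f(0.195000, 1.979155) = 0.962942
  k3 = f(0.195000, 1.980848) = 0.963771
  k4 = f(0.260000, 2.043547) = 0.989170
  w ← 1.918257 + (0.13/6)·(k1 + 2k2 + 2k3 + k4) = 2.043479
w(0.26) ≈ 2.0435

2.0435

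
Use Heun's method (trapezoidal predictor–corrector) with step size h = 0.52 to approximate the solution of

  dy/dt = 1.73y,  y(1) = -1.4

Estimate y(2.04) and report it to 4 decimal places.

-7.4333

Heun: k1 = f(t_n, y_n); k2 = f(t_n + h, y_n + h·k1); y_{n+1} = y_n + (h/2)·(k1 + k2).
t=1.000000, y=-1.400000:
  k1 = f(1.000000, -1.400000) = -2.422000
  k2 = f(1.520000, -2.659440) = -4.600831
  y ← -1.400000 + (0.52/2)·(-2.422000 + (-4.600831)) = -3.225936
t=1.520000, y=-3.225936:
  k1 = f(1.520000, -3.225936) = -5.580869
  k2 = f(2.040000, -6.127988) = -10.601420
  y ← -3.225936 + (0.52/2)·(-5.580869 + (-10.601420)) = -7.433331
y(2.04) ≈ -7.4333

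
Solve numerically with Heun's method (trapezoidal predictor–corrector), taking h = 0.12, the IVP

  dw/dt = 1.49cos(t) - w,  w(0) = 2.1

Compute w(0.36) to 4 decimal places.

1.9047

Heun: k1 = f(t_n, w_n); k2 = f(t_n + h, w_n + h·k1); w_{n+1} = w_n + (h/2)·(k1 + k2).
t=0.000000, w=2.100000:
  k1 = f(0.000000, 2.100000) = -0.610000
  k2 = f(0.120000, 2.026800) = -0.547515
  w ← 2.100000 + (0.12/2)·(-0.610000 + (-0.547515)) = 2.030549
t=0.120000, w=2.030549:
  k1 = f(0.120000, 2.030549) = -0.551264
  k2 = f(0.240000, 1.964397) = -0.517104
  w ← 2.030549 + (0.12/2)·(-0.551264 + (-0.517104)) = 1.966447
t=0.240000, w=1.966447:
  k1 = f(0.240000, 1.966447) = -0.519153
  k2 = f(0.360000, 1.904149) = -0.509662
  w ← 1.966447 + (0.12/2)·(-0.519153 + (-0.509662)) = 1.904718
w(0.36) ≈ 1.9047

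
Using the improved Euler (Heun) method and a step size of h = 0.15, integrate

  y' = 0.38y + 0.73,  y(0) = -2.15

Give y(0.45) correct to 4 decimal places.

-2.1927

Heun: k1 = f(x_n, y_n); k2 = f(x_n + h, y_n + h·k1); y_{n+1} = y_n + (h/2)·(k1 + k2).
x=0.000000, y=-2.150000:
  k1 = f(0.000000, -2.150000) = -0.087000
  k2 = f(0.150000, -2.163050) = -0.091959
  y ← -2.150000 + (0.15/2)·(-0.087000 + (-0.091959)) = -2.163422
x=0.150000, y=-2.163422:
  k1 = f(0.150000, -2.163422) = -0.092100
  k2 = f(0.300000, -2.177237) = -0.097350
  y ← -2.163422 + (0.15/2)·(-0.092100 + (-0.097350)) = -2.177631
x=0.300000, y=-2.177631:
  k1 = f(0.300000, -2.177631) = -0.097500
  k2 = f(0.450000, -2.192256) = -0.103057
  y ← -2.177631 + (0.15/2)·(-0.097500 + (-0.103057)) = -2.192672
y(0.45) ≈ -2.1927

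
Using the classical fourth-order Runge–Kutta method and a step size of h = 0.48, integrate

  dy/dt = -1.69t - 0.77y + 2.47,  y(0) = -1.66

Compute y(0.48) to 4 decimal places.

-0.3291

RK4: k1 = f(t_n, y_n); k2 = f(t_n + h/2, y_n + (h/2)·k1); k3 = f(t_n + h/2, y_n + (h/2)·k2); k4 = f(t_n + h, y_n + h·k3); y_{n+1} = y_n + (h/6)·(k1 + 2k2 + 2k3 + k4).
t=0.000000, y=-1.660000:
  k1 = f(0.000000, -1.660000) = 3.748200
  k2 = f(0.240000, -0.760432) = 2.649933
  k3 = f(0.240000, -1.024016) = 2.852892
  k4 = f(0.480000, -0.290612) = 1.882571
  y ← -1.660000 + (0.48/6)·(k1 + 2k2 + 2k3 + k4) = -0.329086
y(0.48) ≈ -0.3291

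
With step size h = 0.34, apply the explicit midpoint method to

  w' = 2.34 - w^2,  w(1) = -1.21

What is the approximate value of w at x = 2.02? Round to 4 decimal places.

Midpoint: k1 = f(x_n, w_n); k2 = f(x_n + h/2, w_n + (h/2)·k1); w_{n+1} = w_n + h·k2.
x=1.000000, w=-1.210000:
  k1 = f(1.000000, -1.210000) = 0.875900
  k2 = f(1.170000, -1.061097) = 1.214073
  w ← -1.210000 + 0.34·1.214073 = -0.797215
x=1.340000, w=-0.797215:
  k1 = f(1.340000, -0.797215) = 1.704448
  k2 = f(1.510000, -0.507459) = 2.082485
  w ← -0.797215 + 0.34·2.082485 = -0.089170
x=1.680000, w=-0.089170:
  k1 = f(1.680000, -0.089170) = 2.332049
  k2 = f(1.850000, 0.307278) = 2.245580
  w ← -0.089170 + 0.34·2.245580 = 0.674327
w(2.02) ≈ 0.6743

0.6743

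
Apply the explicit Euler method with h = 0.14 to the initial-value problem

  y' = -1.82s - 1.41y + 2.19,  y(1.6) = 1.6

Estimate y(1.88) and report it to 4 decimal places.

Euler: y_{n+1} = y_n + h·f(s_n, y_n).
s=1.600000, y=1.600000: f=-2.978000 → y ← 1.600000 + 0.14·(-2.978000) = 1.183080
s=1.740000, y=1.183080: f=-2.644943 → y ← 1.183080 + 0.14·(-2.644943) = 0.812788
y(1.88) ≈ 0.8128

0.8128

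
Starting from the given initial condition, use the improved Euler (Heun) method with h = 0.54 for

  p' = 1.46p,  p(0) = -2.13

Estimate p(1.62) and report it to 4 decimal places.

-19.7030

Heun: k1 = f(s_n, p_n); k2 = f(s_n + h, p_n + h·k1); p_{n+1} = p_n + (h/2)·(k1 + k2).
s=0.000000, p=-2.130000:
  k1 = f(0.000000, -2.130000) = -3.109800
  k2 = f(0.540000, -3.809292) = -5.561566
  p ← -2.130000 + (0.54/2)·(-3.109800 + (-5.561566)) = -4.471269
s=0.540000, p=-4.471269:
  k1 = f(0.540000, -4.471269) = -6.528053
  k2 = f(1.080000, -7.996417) = -11.674769
  p ← -4.471269 + (0.54/2)·(-6.528053 + (-11.674769)) = -9.386031
s=1.080000, p=-9.386031:
  k1 = f(1.080000, -9.386031) = -13.703605
  k2 = f(1.620000, -16.785978) = -24.507527
  p ← -9.386031 + (0.54/2)·(-13.703605 + (-24.507527)) = -19.703036
p(1.62) ≈ -19.7030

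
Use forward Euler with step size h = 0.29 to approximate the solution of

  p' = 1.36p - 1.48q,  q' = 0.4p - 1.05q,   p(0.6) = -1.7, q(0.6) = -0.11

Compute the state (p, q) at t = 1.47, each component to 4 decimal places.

Euler on (p,q): p_{n+1} = p_n + h·p', q_{n+1} = q_n + h·q'.
0.600000: (-1.700000, -0.110000); f=(-2.149200, -0.564500) → (-2.323268, -0.273705)
0.890000: (-2.323268, -0.273705); f=(-2.754561, -0.641917) → (-3.122091, -0.459861)
1.180000: (-3.122091, -0.459861); f=(-3.565449, -0.765982) → (-4.156071, -0.681996)
(p(1.47), q(1.47)) ≈ (-4.1561, -0.6820)

-4.1561, -0.6820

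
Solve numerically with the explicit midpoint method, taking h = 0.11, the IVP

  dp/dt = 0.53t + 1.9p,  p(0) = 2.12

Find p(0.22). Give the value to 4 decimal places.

3.2260

Midpoint: k1 = f(t_n, p_n); k2 = f(t_n + h/2, p_n + (h/2)·k1); p_{n+1} = p_n + h·k2.
t=0.000000, p=2.120000:
  k1 = f(0.000000, 2.120000) = 4.028000
  k2 = f(0.055000, 2.341540) = 4.478076
  p ← 2.120000 + 0.11·4.478076 = 2.612588
t=0.110000, p=2.612588:
  k1 = f(0.110000, 2.612588) = 5.022218
  k2 = f(0.165000, 2.888810) = 5.576190
  p ← 2.612588 + 0.11·5.576190 = 3.225969
p(0.22) ≈ 3.2260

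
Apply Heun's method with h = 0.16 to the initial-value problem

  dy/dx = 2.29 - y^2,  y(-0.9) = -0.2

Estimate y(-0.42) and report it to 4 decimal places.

Heun: k1 = f(x_n, y_n); k2 = f(x_n + h, y_n + h·k1); y_{n+1} = y_n + (h/2)·(k1 + k2).
x=-0.900000, y=-0.200000:
  k1 = f(-0.900000, -0.200000) = 2.250000
  k2 = f(-0.740000, 0.160000) = 2.264400
  y ← -0.200000 + (0.16/2)·(2.250000 + 2.264400) = 0.161152
x=-0.740000, y=0.161152:
  k1 = f(-0.740000, 0.161152) = 2.264030
  k2 = f(-0.580000, 0.523397) = 2.016056
  y ← 0.161152 + (0.16/2)·(2.264030 + 2.016056) = 0.503559
x=-0.580000, y=0.503559:
  k1 = f(-0.580000, 0.503559) = 2.036428
  k2 = f(-0.420000, 0.829387) = 1.602117
  y ← 0.503559 + (0.16/2)·(2.036428 + 1.602117) = 0.794642
y(-0.42) ≈ 0.7946

0.7946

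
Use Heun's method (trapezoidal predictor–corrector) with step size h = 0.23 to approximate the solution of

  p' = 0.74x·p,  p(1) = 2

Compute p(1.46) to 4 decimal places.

Heun: k1 = f(x_n, p_n); k2 = f(x_n + h, p_n + h·k1); p_{n+1} = p_n + (h/2)·(k1 + k2).
x=1.000000, p=2.000000:
  k1 = f(1.000000, 2.000000) = 1.480000
  k2 = f(1.230000, 2.340400) = 2.130232
  p ← 2.000000 + (0.23/2)·(1.480000 + 2.130232) = 2.415177
x=1.230000, p=2.415177:
  k1 = f(1.230000, 2.415177) = 2.198294
  k2 = f(1.460000, 2.920784) = 3.155615
  p ← 2.415177 + (0.23/2)·(2.198294 + 3.155615) = 3.030876
p(1.46) ≈ 3.0309

3.0309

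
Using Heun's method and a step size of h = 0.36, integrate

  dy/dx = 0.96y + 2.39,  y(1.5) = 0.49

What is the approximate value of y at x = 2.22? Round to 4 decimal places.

3.3949

Heun: k1 = f(x_n, y_n); k2 = f(x_n + h, y_n + h·k1); y_{n+1} = y_n + (h/2)·(k1 + k2).
x=1.500000, y=0.490000:
  k1 = f(1.500000, 0.490000) = 2.860400
  k2 = f(1.860000, 1.519744) = 3.848954
  y ← 0.490000 + (0.36/2)·(2.860400 + 3.848954) = 1.697684
x=1.860000, y=1.697684:
  k1 = f(1.860000, 1.697684) = 4.019776
  k2 = f(2.220000, 3.144803) = 5.409011
  y ← 1.697684 + (0.36/2)·(4.019776 + 5.409011) = 3.394866
y(2.22) ≈ 3.3949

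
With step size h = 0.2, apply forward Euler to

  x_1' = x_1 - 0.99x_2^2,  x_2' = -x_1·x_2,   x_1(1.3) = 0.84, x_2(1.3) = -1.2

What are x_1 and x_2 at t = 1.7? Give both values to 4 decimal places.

0.6701, -0.8541

Euler on (x_1,x_2): x_1_{n+1} = x_1_n + h·x_1', x_2_{n+1} = x_2_n + h·x_2'.
1.300000: (0.840000, -1.200000); f=(-0.585600, 1.008000) → (0.722880, -0.998400)
1.500000: (0.722880, -0.998400); f=(-0.263955, 0.721723) → (0.670089, -0.854055)
(x_1(1.7), x_2(1.7)) ≈ (0.6701, -0.8541)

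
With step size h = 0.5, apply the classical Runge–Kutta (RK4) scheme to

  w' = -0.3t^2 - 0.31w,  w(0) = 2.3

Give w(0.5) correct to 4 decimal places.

1.9577

RK4: k1 = f(t_n, w_n); k2 = f(t_n + h/2, w_n + (h/2)·k1); k3 = f(t_n + h/2, w_n + (h/2)·k2); k4 = f(t_n + h, w_n + h·k3); w_{n+1} = w_n + (h/6)·(k1 + 2k2 + 2k3 + k4).
t=0.000000, w=2.300000:
  k1 = f(0.000000, 2.300000) = -0.713000
  k2 = f(0.250000, 2.121750) = -0.676493
  k3 = f(0.250000, 2.130877) = -0.679322
  k4 = f(0.500000, 1.960339) = -0.682705
  w ← 2.300000 + (0.5/6)·(k1 + 2k2 + 2k3 + k4) = 1.957722
w(0.5) ≈ 1.9577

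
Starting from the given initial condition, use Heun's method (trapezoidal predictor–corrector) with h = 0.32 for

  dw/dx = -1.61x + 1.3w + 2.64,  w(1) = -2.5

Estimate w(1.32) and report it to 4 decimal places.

-3.4406

Heun: k1 = f(x_n, w_n); k2 = f(x_n + h, w_n + h·k1); w_{n+1} = w_n + (h/2)·(k1 + k2).
x=1.000000, w=-2.500000:
  k1 = f(1.000000, -2.500000) = -2.220000
  k2 = f(1.320000, -3.210400) = -3.658720
  w ← -2.500000 + (0.32/2)·(-2.220000 + (-3.658720)) = -3.440595
w(1.32) ≈ -3.4406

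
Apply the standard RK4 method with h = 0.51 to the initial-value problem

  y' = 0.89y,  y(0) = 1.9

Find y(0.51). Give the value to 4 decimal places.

2.9911

RK4: k1 = f(t_n, y_n); k2 = f(t_n + h/2, y_n + (h/2)·k1); k3 = f(t_n + h/2, y_n + (h/2)·k2); k4 = f(t_n + h, y_n + h·k3); y_{n+1} = y_n + (h/6)·(k1 + 2k2 + 2k3 + k4).
t=0.000000, y=1.900000:
  k1 = f(0.000000, 1.900000) = 1.691000
  k2 = f(0.255000, 2.331205) = 2.074772
  k3 = f(0.255000, 2.429067) = 2.161870
  k4 = f(0.510000, 3.002553) = 2.672273
  y ← 1.900000 + (0.51/6)·(k1 + 2k2 + 2k3 + k4) = 2.991107
y(0.51) ≈ 2.9911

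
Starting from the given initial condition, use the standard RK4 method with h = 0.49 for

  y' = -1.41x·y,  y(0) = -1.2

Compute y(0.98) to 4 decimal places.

RK4: k1 = f(x_n, y_n); k2 = f(x_n + h/2, y_n + (h/2)·k1); k3 = f(x_n + h/2, y_n + (h/2)·k2); k4 = f(x_n + h, y_n + h·k3); y_{n+1} = y_n + (h/6)·(k1 + 2k2 + 2k3 + k4).
x=0.000000, y=-1.200000:
  k1 = f(0.000000, -1.200000) = 0.000000
  k2 = f(0.245000, -1.200000) = 0.414540
  k3 = f(0.245000, -1.098438) = 0.379455
  k4 = f(0.490000, -1.014067) = 0.700619
  y ← -1.200000 + (0.49/6)·(k1 + 2k2 + 2k3 + k4) = -1.013097
x=0.490000, y=-1.013097:
  k1 = f(0.490000, -1.013097) = 0.699949
  k2 = f(0.735000, -0.841609) = 0.872202
  k3 = f(0.735000, -0.799407) = 0.828466
  k4 = f(0.980000, -0.607149) = 0.838958
  y ← -1.013097 + (0.49/6)·(k1 + 2k2 + 2k3 + k4) = -0.609644
y(0.98) ≈ -0.6096

-0.6096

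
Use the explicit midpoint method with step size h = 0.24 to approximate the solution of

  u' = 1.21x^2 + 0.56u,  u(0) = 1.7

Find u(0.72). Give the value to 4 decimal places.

Midpoint: k1 = f(x_n, u_n); k2 = f(x_n + h/2, u_n + (h/2)·k1); u_{n+1} = u_n + h·k2.
x=0.000000, u=1.700000:
  k1 = f(0.000000, 1.700000) = 0.952000
  k2 = f(0.120000, 1.814240) = 1.033398
  u ← 1.700000 + 0.24·1.033398 = 1.948016
x=0.240000, u=1.948016:
  k1 = f(0.240000, 1.948016) = 1.160585
  k2 = f(0.360000, 2.087286) = 1.325696
  u ← 1.948016 + 0.24·1.325696 = 2.266183
x=0.480000, u=2.266183:
  k1 = f(0.480000, 2.266183) = 1.547846
  k2 = f(0.600000, 2.451924) = 1.808678
  u ← 2.266183 + 0.24·1.808678 = 2.700265
u(0.72) ≈ 2.7003

2.7003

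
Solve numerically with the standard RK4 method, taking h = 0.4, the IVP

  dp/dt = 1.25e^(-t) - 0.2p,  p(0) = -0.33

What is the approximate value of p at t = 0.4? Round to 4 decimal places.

0.0904

RK4: k1 = f(t_n, p_n); k2 = f(t_n + h/2, p_n + (h/2)·k1); k3 = f(t_n + h/2, p_n + (h/2)·k2); k4 = f(t_n + h, p_n + h·k3); p_{n+1} = p_n + (h/6)·(k1 + 2k2 + 2k3 + k4).
t=0.000000, p=-0.330000:
  k1 = f(0.000000, -0.330000) = 1.316000
  k2 = f(0.200000, -0.066800) = 1.036773
  k3 = f(0.200000, -0.122645) = 1.047943
  k4 = f(0.400000, 0.089177) = 0.820065
  p ← -0.330000 + (0.4/6)·(k1 + 2k2 + 2k3 + k4) = 0.090366
p(0.4) ≈ 0.0904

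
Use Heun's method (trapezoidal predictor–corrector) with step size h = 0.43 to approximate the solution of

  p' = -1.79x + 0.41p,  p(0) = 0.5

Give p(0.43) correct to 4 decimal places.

0.4304

Heun: k1 = f(x_n, p_n); k2 = f(x_n + h, p_n + h·k1); p_{n+1} = p_n + (h/2)·(k1 + k2).
x=0.000000, p=0.500000:
  k1 = f(0.000000, 0.500000) = 0.205000
  k2 = f(0.430000, 0.588150) = -0.528559
  p ← 0.500000 + (0.43/2)·(0.205000 + (-0.528559)) = 0.430435
p(0.43) ≈ 0.4304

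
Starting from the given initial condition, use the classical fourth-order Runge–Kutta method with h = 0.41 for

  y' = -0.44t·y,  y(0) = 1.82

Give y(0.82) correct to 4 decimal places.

1.5697

RK4: k1 = f(t_n, y_n); k2 = f(t_n + h/2, y_n + (h/2)·k1); k3 = f(t_n + h/2, y_n + (h/2)·k2); k4 = f(t_n + h, y_n + h·k3); y_{n+1} = y_n + (h/6)·(k1 + 2k2 + 2k3 + k4).
t=0.000000, y=1.820000:
  k1 = f(0.000000, 1.820000) = 0.000000
  k2 = f(0.205000, 1.820000) = -0.164164
  k3 = f(0.205000, 1.786346) = -0.161128
  k4 = f(0.410000, 1.753937) = -0.316410
  y ← 1.820000 + (0.41/6)·(k1 + 2k2 + 2k3 + k4) = 1.753922
t=0.410000, y=1.753922:
  k1 = f(0.410000, 1.753922) = -0.316408
  k2 = f(0.615000, 1.689058) = -0.457059
  k3 = f(0.615000, 1.660225) = -0.449257
  k4 = f(0.820000, 1.569727) = -0.566357
  y ← 1.753922 + (0.41/6)·(k1 + 2k2 + 2k3 + k4) = 1.569737
y(0.82) ≈ 1.5697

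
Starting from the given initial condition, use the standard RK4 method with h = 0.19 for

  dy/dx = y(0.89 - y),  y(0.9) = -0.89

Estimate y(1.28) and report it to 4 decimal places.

-2.0873

RK4: k1 = f(x_n, y_n); k2 = f(x_n + h/2, y_n + (h/2)·k1); k3 = f(x_n + h/2, y_n + (h/2)·k2); k4 = f(x_n + h, y_n + h·k3); y_{n+1} = y_n + (h/6)·(k1 + 2k2 + 2k3 + k4).
x=0.900000, y=-0.890000:
  k1 = f(0.900000, -0.890000) = -1.584200
  k2 = f(0.995000, -1.040499) = -2.008682
  k3 = f(0.995000, -1.080825) = -2.130116
  k4 = f(1.090000, -1.294722) = -2.828608
  y ← -0.890000 + (0.19/6)·(k1 + 2k2 + 2k3 + k4) = -1.291863
x=1.090000, y=-1.291863:
  k1 = f(1.090000, -1.291863) = -2.818668
  k2 = f(1.185000, -1.559636) = -3.820541
  k3 = f(1.185000, -1.654814) = -4.211195
  k4 = f(1.280000, -2.091990) = -6.238293
  y ← -1.291863 + (0.19/6)·(k1 + 2k2 + 2k3 + k4) = -2.087343
y(1.28) ≈ -2.0873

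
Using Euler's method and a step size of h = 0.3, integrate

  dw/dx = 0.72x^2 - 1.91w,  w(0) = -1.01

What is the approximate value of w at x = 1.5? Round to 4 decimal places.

Euler: w_{n+1} = w_n + h·f(x_n, w_n).
x=0.000000, w=-1.010000: f=1.929100 → w ← -1.010000 + 0.3·1.929100 = -0.431270
x=0.300000, w=-0.431270: f=0.888526 → w ← -0.431270 + 0.3·0.888526 = -0.164712
x=0.600000, w=-0.164712: f=0.573800 → w ← -0.164712 + 0.3·0.573800 = 0.007428
x=0.900000, w=0.007428: f=0.569013 → w ← 0.007428 + 0.3·0.569013 = 0.178132
x=1.200000, w=0.178132: f=0.696568 → w ← 0.178132 + 0.3·0.696568 = 0.387102
w(1.5) ≈ 0.3871

0.3871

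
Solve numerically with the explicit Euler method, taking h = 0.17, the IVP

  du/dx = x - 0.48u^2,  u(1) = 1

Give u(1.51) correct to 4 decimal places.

1.3028

Euler: u_{n+1} = u_n + h·f(x_n, u_n).
x=1.000000, u=1.000000: f=0.520000 → u ← 1.000000 + 0.17·0.520000 = 1.088400
x=1.170000, u=1.088400: f=0.601385 → u ← 1.088400 + 0.17·0.601385 = 1.190635
x=1.340000, u=1.190635: f=0.659546 → u ← 1.190635 + 0.17·0.659546 = 1.302758
u(1.51) ≈ 1.3028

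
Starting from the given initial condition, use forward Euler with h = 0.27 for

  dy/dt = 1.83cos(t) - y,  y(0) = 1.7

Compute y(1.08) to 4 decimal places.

Euler: y_{n+1} = y_n + h·f(t_n, y_n).
t=0.000000, y=1.700000: f=0.130000 → y ← 1.700000 + 0.27·0.130000 = 1.735100
t=0.270000, y=1.735100: f=0.028601 → y ← 1.735100 + 0.27·0.028601 = 1.742822
t=0.540000, y=1.742822: f=-0.173215 → y ← 1.742822 + 0.27·(-0.173215) = 1.696054
t=0.810000, y=1.696054: f=-0.434272 → y ← 1.696054 + 0.27·(-0.434272) = 1.578801
y(1.08) ≈ 1.5788

1.5788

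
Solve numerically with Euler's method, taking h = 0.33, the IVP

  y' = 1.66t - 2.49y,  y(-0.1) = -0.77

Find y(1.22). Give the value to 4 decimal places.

0.5452

Euler: y_{n+1} = y_n + h·f(t_n, y_n).
t=-0.100000, y=-0.770000: f=1.751300 → y ← -0.770000 + 0.33·1.751300 = -0.192071
t=0.230000, y=-0.192071: f=0.860057 → y ← -0.192071 + 0.33·0.860057 = 0.091748
t=0.560000, y=0.091748: f=0.701148 → y ← 0.091748 + 0.33·0.701148 = 0.323127
t=0.890000, y=0.323127: f=0.672815 → y ← 0.323127 + 0.33·0.672815 = 0.545155
y(1.22) ≈ 0.5452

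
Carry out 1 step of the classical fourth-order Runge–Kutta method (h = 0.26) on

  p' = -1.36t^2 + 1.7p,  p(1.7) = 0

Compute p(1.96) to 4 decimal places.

-1.4755

RK4: k1 = f(t_n, p_n); k2 = f(t_n + h/2, p_n + (h/2)·k1); k3 = f(t_n + h/2, p_n + (h/2)·k2); k4 = f(t_n + h, p_n + h·k3); p_{n+1} = p_n + (h/6)·(k1 + 2k2 + 2k3 + k4).
t=1.700000, p=0.000000:
  k1 = f(1.700000, 0.000000) = -3.930400
  k2 = f(1.830000, -0.510952) = -5.423122
  k3 = f(1.830000, -0.705006) = -5.753014
  k4 = f(1.960000, -1.495784) = -7.767408
  p ← 0.000000 + (0.26/6)·(k1 + 2k2 + 2k3 + k4) = -1.475504
p(1.96) ≈ -1.4755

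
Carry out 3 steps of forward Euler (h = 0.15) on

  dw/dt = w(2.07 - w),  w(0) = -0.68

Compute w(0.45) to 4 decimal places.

Euler: w_{n+1} = w_n + h·f(t_n, w_n).
t=0.000000, w=-0.680000: f=-1.870000 → w ← -0.680000 + 0.15·(-1.870000) = -0.960500
t=0.150000, w=-0.960500: f=-2.910795 → w ← -0.960500 + 0.15·(-2.910795) = -1.397119
t=0.300000, w=-1.397119: f=-4.843979 → w ← -1.397119 + 0.15·(-4.843979) = -2.123716
w(0.45) ≈ -2.1237

-2.1237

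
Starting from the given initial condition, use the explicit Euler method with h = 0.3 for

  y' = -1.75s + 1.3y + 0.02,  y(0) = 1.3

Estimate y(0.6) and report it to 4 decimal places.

Euler: y_{n+1} = y_n + h·f(s_n, y_n).
s=0.000000, y=1.300000: f=1.710000 → y ← 1.300000 + 0.3·1.710000 = 1.813000
s=0.300000, y=1.813000: f=1.851900 → y ← 1.813000 + 0.3·1.851900 = 2.368570
y(0.6) ≈ 2.3686

2.3686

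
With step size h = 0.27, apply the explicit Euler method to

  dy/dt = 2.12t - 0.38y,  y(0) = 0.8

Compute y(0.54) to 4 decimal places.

0.7988

Euler: y_{n+1} = y_n + h·f(t_n, y_n).
t=0.000000, y=0.800000: f=-0.304000 → y ← 0.800000 + 0.27·(-0.304000) = 0.717920
t=0.270000, y=0.717920: f=0.299590 → y ← 0.717920 + 0.27·0.299590 = 0.798809
y(0.54) ≈ 0.7988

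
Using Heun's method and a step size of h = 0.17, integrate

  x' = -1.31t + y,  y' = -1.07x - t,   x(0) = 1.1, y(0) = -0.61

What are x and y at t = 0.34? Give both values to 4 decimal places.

0.7477, -1.0171

Heun on (x,y): k1 = f(t_n, state_n); k2 = f(t_n + h, state_n + h·k1); state_{n+1} = state_n + (h/2)·(k1 + k2).
0.000000: (1.100000, -0.610000)
  k1 = (-0.610000, -1.177000)
  predictor → (0.996300, -0.810090)
  k2 = (-1.032790, -1.236041)
  → (0.960363, -0.815108)
0.170000: (0.960363, -0.815108)
  k1 = (-1.037808, -1.197588)
  predictor → (0.783935, -1.018698)
  k2 = (-1.464098, -1.178811)
  → (0.747701, -1.017102)
(x(0.34), y(0.34)) ≈ (0.7477, -1.0171)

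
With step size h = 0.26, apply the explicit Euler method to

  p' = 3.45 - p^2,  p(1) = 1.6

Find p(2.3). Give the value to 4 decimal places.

1.8574

Euler: p_{n+1} = p_n + h·f(s_n, p_n).
s=1.000000, p=1.600000: f=0.890000 → p ← 1.600000 + 0.26·0.890000 = 1.831400
s=1.260000, p=1.831400: f=0.095974 → p ← 1.831400 + 0.26·0.095974 = 1.856353
s=1.520000, p=1.856353: f=0.003953 → p ← 1.856353 + 0.26·0.003953 = 1.857381
s=1.780000, p=1.857381: f=0.000136 → p ← 1.857381 + 0.26·0.000136 = 1.857416
s=2.040000, p=1.857416: f=0.000005 → p ← 1.857416 + 0.26·0.000005 = 1.857418
p(2.3) ≈ 1.8574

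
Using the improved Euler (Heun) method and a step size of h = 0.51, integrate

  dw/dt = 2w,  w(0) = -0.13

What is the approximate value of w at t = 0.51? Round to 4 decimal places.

Heun: k1 = f(t_n, w_n); k2 = f(t_n + h, w_n + h·k1); w_{n+1} = w_n + (h/2)·(k1 + k2).
t=0.000000, w=-0.130000:
  k1 = f(0.000000, -0.130000) = -0.260000
  k2 = f(0.510000, -0.262600) = -0.525200
  w ← -0.130000 + (0.51/2)·(-0.260000 + (-0.525200)) = -0.330226
w(0.51) ≈ -0.3302

-0.3302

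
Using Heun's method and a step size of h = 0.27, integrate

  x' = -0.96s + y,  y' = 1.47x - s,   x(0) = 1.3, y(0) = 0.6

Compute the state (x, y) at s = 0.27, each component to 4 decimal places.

1.4967, 1.1117

Heun on (x,y): k1 = f(s_n, state_n); k2 = f(s_n + h, state_n + h·k1); state_{n+1} = state_n + (h/2)·(k1 + k2).
0.000000: (1.300000, 0.600000)
  k1 = (0.600000, 1.911000)
  predictor → (1.462000, 1.115970)
  k2 = (0.856770, 1.879140)
  → (1.496664, 1.111669)
(x(0.27), y(0.27)) ≈ (1.4967, 1.1117)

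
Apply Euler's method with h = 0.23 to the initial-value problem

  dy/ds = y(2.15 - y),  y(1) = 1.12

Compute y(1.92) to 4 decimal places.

Euler: y_{n+1} = y_n + h·f(s_n, y_n).
s=1.000000, y=1.120000: f=1.153600 → y ← 1.120000 + 0.23·1.153600 = 1.385328
s=1.230000, y=1.385328: f=1.059322 → y ← 1.385328 + 0.23·1.059322 = 1.628972
s=1.460000, y=1.628972: f=0.848740 → y ← 1.628972 + 0.23·0.848740 = 1.824182
s=1.690000, y=1.824182: f=0.594351 → y ← 1.824182 + 0.23·0.594351 = 1.960883
y(1.92) ≈ 1.9609

1.9609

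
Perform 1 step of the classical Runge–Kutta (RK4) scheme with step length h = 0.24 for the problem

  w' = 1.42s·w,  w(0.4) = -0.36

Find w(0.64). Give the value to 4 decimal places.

RK4: k1 = f(s_n, w_n); k2 = f(s_n + h/2, w_n + (h/2)·k1); k3 = f(s_n + h/2, w_n + (h/2)·k2); k4 = f(s_n + h, w_n + h·k3); w_{n+1} = w_n + (h/6)·(k1 + 2k2 + 2k3 + k4).
s=0.400000, w=-0.360000:
  k1 = f(0.400000, -0.360000) = -0.204480
  k2 = f(0.520000, -0.384538) = -0.283943
  k3 = f(0.520000, -0.394073) = -0.290984
  k4 = f(0.640000, -0.429836) = -0.390635
  w ← -0.360000 + (0.24/6)·(k1 + 2k2 + 2k3 + k4) = -0.429799
w(0.64) ≈ -0.4298

-0.4298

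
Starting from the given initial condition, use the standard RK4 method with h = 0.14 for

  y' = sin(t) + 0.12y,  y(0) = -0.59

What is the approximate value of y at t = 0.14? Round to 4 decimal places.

-0.5902

RK4: k1 = f(t_n, y_n); k2 = f(t_n + h/2, y_n + (h/2)·k1); k3 = f(t_n + h/2, y_n + (h/2)·k2); k4 = f(t_n + h, y_n + h·k3); y_{n+1} = y_n + (h/6)·(k1 + 2k2 + 2k3 + k4).
t=0.000000, y=-0.590000:
  k1 = f(0.000000, -0.590000) = -0.070800
  k2 = f(0.070000, -0.594956) = -0.001452
  k3 = f(0.070000, -0.590102) = -0.000869
  k4 = f(0.140000, -0.590122) = 0.068729
  y ← -0.590000 + (0.14/6)·(k1 + 2k2 + 2k3 + k4) = -0.590157
y(0.14) ≈ -0.5902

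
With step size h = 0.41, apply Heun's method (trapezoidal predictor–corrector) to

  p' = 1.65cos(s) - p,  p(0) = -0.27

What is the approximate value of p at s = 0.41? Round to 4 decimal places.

0.3278

Heun: k1 = f(s_n, p_n); k2 = f(s_n + h, p_n + h·k1); p_{n+1} = p_n + (h/2)·(k1 + k2).
s=0.000000, p=-0.270000:
  k1 = f(0.000000, -0.270000) = 1.920000
  k2 = f(0.410000, 0.517200) = 0.996049
  p ← -0.270000 + (0.41/2)·(1.920000 + 0.996049) = 0.327790
p(0.41) ≈ 0.3278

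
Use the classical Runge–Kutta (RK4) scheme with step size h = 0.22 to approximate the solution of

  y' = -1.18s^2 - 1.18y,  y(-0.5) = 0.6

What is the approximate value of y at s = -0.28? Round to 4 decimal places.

0.4280

RK4: k1 = f(s_n, y_n); k2 = f(s_n + h/2, y_n + (h/2)·k1); k3 = f(s_n + h/2, y_n + (h/2)·k2); k4 = f(s_n + h, y_n + h·k3); y_{n+1} = y_n + (h/6)·(k1 + 2k2 + 2k3 + k4).
s=-0.500000, y=0.600000:
  k1 = f(-0.500000, 0.600000) = -1.003000
  k2 = f(-0.390000, 0.489670) = -0.757289
  k3 = f(-0.390000, 0.516698) = -0.789182
  k4 = f(-0.280000, 0.426380) = -0.595640
  y ← 0.600000 + (0.22/6)·(k1 + 2k2 + 2k3 + k4) = 0.427975
y(-0.28) ≈ 0.4280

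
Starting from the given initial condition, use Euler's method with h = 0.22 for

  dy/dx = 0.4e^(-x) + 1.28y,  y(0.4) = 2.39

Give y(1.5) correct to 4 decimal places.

Euler: y_{n+1} = y_n + h·f(x_n, y_n).
x=0.400000, y=2.390000: f=3.327328 → y ← 2.390000 + 0.22·3.327328 = 3.122012
x=0.620000, y=3.122012: f=4.211353 → y ← 3.122012 + 0.22·4.211353 = 4.048510
x=0.840000, y=4.048510: f=5.354777 → y ← 4.048510 + 0.22·5.354777 = 5.226561
x=1.060000, y=5.226561: f=6.828580 → y ← 5.226561 + 0.22·6.828580 = 6.728848
x=1.280000, y=6.728848: f=8.724141 → y ← 6.728848 + 0.22·8.724141 = 8.648159
y(1.5) ≈ 8.6482

8.6482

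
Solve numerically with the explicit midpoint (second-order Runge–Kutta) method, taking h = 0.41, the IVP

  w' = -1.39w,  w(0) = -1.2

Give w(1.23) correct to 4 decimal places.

-0.2496

Midpoint: k1 = f(s_n, w_n); k2 = f(s_n + h/2, w_n + (h/2)·k1); w_{n+1} = w_n + h·k2.
s=0.000000, w=-1.200000:
  k1 = f(0.000000, -1.200000) = 1.668000
  k2 = f(0.205000, -0.858060) = 1.192703
  w ← -1.200000 + 0.41·1.192703 = -0.710992
s=0.410000, w=-0.710992:
  k1 = f(0.410000, -0.710992) = 0.988278
  k2 = f(0.615000, -0.508395) = 0.706668
  w ← -0.710992 + 0.41·0.706668 = -0.421258
s=0.820000, w=-0.421258:
  k1 = f(0.820000, -0.421258) = 0.585548
  k2 = f(1.025000, -0.301220) = 0.418696
  w ← -0.421258 + 0.41·0.418696 = -0.249592
w(1.23) ≈ -0.2496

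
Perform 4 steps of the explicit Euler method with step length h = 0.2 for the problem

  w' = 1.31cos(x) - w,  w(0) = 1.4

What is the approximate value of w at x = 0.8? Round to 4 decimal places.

1.2812

Euler: w_{n+1} = w_n + h·f(x_n, w_n).
x=0.000000, w=1.400000: f=-0.090000 → w ← 1.400000 + 0.2·(-0.090000) = 1.382000
x=0.200000, w=1.382000: f=-0.098113 → w ← 1.382000 + 0.2·(-0.098113) = 1.362377
x=0.400000, w=1.362377: f=-0.155788 → w ← 1.362377 + 0.2·(-0.155788) = 1.331220
x=0.600000, w=1.331220: f=-0.250030 → w ← 1.331220 + 0.2·(-0.250030) = 1.281214
w(0.8) ≈ 1.2812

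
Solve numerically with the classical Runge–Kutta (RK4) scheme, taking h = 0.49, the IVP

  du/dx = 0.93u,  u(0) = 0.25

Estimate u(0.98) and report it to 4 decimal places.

RK4: k1 = f(x_n, u_n); k2 = f(x_n + h/2, u_n + (h/2)·k1); k3 = f(x_n + h/2, u_n + (h/2)·k2); k4 = f(x_n + h, u_n + h·k3); u_{n+1} = u_n + (h/6)·(k1 + 2k2 + 2k3 + k4).
x=0.000000, u=0.250000:
  k1 = f(0.000000, 0.250000) = 0.232500
  k2 = f(0.245000, 0.306963) = 0.285475
  k3 = f(0.245000, 0.319941) = 0.297546
  k4 = f(0.490000, 0.395797) = 0.368091
  u ← 0.250000 + (0.49/6)·(k1 + 2k2 + 2k3 + k4) = 0.394275
x=0.490000, u=0.394275:
  k1 = f(0.490000, 0.394275) = 0.366676
  k2 = f(0.735000, 0.484111) = 0.450223
  k3 = f(0.735000, 0.504580) = 0.469259
  k4 = f(0.980000, 0.624212) = 0.580517
  u ← 0.394275 + (0.49/6)·(k1 + 2k2 + 2k3 + k4) = 0.621811
u(0.98) ≈ 0.6218

0.6218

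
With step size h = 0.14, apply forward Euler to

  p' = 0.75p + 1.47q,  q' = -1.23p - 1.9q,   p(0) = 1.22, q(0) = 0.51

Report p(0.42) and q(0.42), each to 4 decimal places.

1.7849, -0.3775

Euler on (p,q): p_{n+1} = p_n + h·p', q_{n+1} = q_n + h·q'.
0.000000: (1.220000, 0.510000); f=(1.664700, -2.469600) → (1.453058, 0.164256)
0.140000: (1.453058, 0.164256); f=(1.331250, -2.099348) → (1.639433, -0.129653)
0.280000: (1.639433, -0.129653); f=(1.038985, -1.770162) → (1.784891, -0.377475)
(p(0.42), q(0.42)) ≈ (1.7849, -0.3775)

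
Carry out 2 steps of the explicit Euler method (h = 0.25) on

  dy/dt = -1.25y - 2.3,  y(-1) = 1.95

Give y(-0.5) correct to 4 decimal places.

Euler: y_{n+1} = y_n + h·f(t_n, y_n).
t=-1.000000, y=1.950000: f=-4.737500 → y ← 1.950000 + 0.25·(-4.737500) = 0.765625
t=-0.750000, y=0.765625: f=-3.257031 → y ← 0.765625 + 0.25·(-3.257031) = -0.048633
y(-0.5) ≈ -0.0486

-0.0486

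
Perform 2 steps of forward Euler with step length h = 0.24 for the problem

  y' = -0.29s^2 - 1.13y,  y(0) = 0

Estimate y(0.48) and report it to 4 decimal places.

Euler: y_{n+1} = y_n + h·f(s_n, y_n).
s=0.000000, y=0.000000: f=0.000000 → y ← 0.000000 + 0.24·0.000000 = 0.000000
s=0.240000, y=0.000000: f=-0.016704 → y ← 0.000000 + 0.24·(-0.016704) = -0.004009
y(0.48) ≈ -0.0040

-0.0040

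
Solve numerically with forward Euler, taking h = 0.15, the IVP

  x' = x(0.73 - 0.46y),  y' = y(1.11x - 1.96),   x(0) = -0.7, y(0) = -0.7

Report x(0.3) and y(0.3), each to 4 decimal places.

-0.9223, -0.2356

Euler on (x,y): x_{n+1} = x_n + h·x', y_{n+1} = y_n + h·y'.
0.000000: (-0.700000, -0.700000); f=(-0.736400, 1.915900) → (-0.810460, -0.412615)
0.150000: (-0.810460, -0.412615); f=(-0.745463, 1.179918) → (-0.922280, -0.235627)
(x(0.3), y(0.3)) ≈ (-0.9223, -0.2356)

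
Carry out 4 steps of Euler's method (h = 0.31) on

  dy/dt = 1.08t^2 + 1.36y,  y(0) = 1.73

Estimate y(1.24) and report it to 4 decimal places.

Euler: y_{n+1} = y_n + h·f(t_n, y_n).
t=0.000000, y=1.730000: f=2.352800 → y ← 1.730000 + 0.31·2.352800 = 2.459368
t=0.310000, y=2.459368: f=3.448528 → y ← 2.459368 + 0.31·3.448528 = 3.528412
t=0.620000, y=3.528412: f=5.213792 → y ← 3.528412 + 0.31·5.213792 = 5.144687
t=0.930000, y=5.144687: f=7.930867 → y ← 5.144687 + 0.31·7.930867 = 7.603256
y(1.24) ≈ 7.6033

7.6033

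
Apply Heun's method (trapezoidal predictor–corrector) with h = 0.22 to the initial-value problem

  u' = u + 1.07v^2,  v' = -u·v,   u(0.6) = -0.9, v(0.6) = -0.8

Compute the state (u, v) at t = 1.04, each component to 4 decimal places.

-0.8436, -1.1942

Heun on (u,v): k1 = f(t_n, state_n); k2 = f(t_n + h, state_n + h·k1); state_{n+1} = state_n + (h/2)·(k1 + k2).
0.600000: (-0.900000, -0.800000)
  k1 = (-0.215200, -0.720000)
  predictor → (-0.947344, -0.958400)
  k2 = (0.035484, -0.907934)
  → (-0.919769, -0.979073)
0.820000: (-0.919769, -0.979073)
  k1 = (0.105916, -0.900521)
  predictor → (-0.896467, -1.177187)
  k2 = (0.586307, -1.055310)
  → (-0.843624, -1.194214)
(u(1.04), v(1.04)) ≈ (-0.8436, -1.1942)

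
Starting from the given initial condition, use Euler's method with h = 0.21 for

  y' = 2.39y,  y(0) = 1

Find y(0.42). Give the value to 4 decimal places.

Euler: y_{n+1} = y_n + h·f(x_n, y_n).
x=0.000000, y=1.000000: f=2.390000 → y ← 1.000000 + 0.21·2.390000 = 1.501900
x=0.210000, y=1.501900: f=3.589541 → y ← 1.501900 + 0.21·3.589541 = 2.255704
y(0.42) ≈ 2.2557

2.2557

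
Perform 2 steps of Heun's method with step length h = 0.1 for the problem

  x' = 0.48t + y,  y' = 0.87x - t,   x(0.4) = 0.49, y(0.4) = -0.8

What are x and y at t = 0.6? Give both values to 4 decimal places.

Heun on (x,y): k1 = f(t_n, state_n); k2 = f(t_n + h, state_n + h·k1); state_{n+1} = state_n + (h/2)·(k1 + k2).
0.400000: (0.490000, -0.800000)
  k1 = (-0.608000, 0.026300)
  predictor → (0.429200, -0.797370)
  k2 = (-0.557370, -0.126596)
  → (0.431731, -0.805015)
0.500000: (0.431731, -0.805015)
  k1 = (-0.565015, -0.124394)
  predictor → (0.375230, -0.817454)
  k2 = (-0.529454, -0.273550)
  → (0.377008, -0.824912)
(x(0.6), y(0.6)) ≈ (0.3770, -0.8249)

0.3770, -0.8249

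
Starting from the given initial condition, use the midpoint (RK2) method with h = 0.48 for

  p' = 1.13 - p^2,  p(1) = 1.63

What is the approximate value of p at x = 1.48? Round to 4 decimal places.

1.4061

Midpoint: k1 = f(x_n, p_n); k2 = f(x_n + h/2, p_n + (h/2)·k1); p_{n+1} = p_n + h·k2.
x=1.000000, p=1.630000:
  k1 = f(1.000000, 1.630000) = -1.526900
  k2 = f(1.240000, 1.263544) = -0.466543
  p ← 1.630000 + 0.48·(-0.466543) = 1.406059
p(1.48) ≈ 1.4061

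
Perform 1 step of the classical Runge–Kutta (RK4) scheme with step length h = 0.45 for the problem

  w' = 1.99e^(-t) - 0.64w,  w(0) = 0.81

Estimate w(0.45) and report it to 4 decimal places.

RK4: k1 = f(t_n, w_n); k2 = f(t_n + h/2, w_n + (h/2)·k1); k3 = f(t_n + h/2, w_n + (h/2)·k2); k4 = f(t_n + h, w_n + h·k3); w_{n+1} = w_n + (h/6)·(k1 + 2k2 + 2k3 + k4).
t=0.000000, w=0.810000:
  k1 = f(0.000000, 0.810000) = 1.471600
  k2 = f(0.225000, 1.141110) = 0.858737
  k3 = f(0.225000, 1.003216) = 0.946989
  k4 = f(0.450000, 1.236145) = 0.477747
  w ← 0.810000 + (0.45/6)·(k1 + 2k2 + 2k3 + k4) = 1.227060
w(0.45) ≈ 1.2271

1.2271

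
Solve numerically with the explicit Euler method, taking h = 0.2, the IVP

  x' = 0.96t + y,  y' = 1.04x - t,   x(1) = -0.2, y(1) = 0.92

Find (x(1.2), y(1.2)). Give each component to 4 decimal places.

Euler on (x,y): x_{n+1} = x_n + h·x', y_{n+1} = y_n + h·y'.
1.000000: (-0.200000, 0.920000); f=(1.880000, -1.208000) → (0.176000, 0.678400)
(x(1.2), y(1.2)) ≈ (0.1760, 0.6784)

0.1760, 0.6784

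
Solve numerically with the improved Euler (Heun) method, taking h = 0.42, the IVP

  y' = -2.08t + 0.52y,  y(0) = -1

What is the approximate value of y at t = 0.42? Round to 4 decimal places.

-1.4257

Heun: k1 = f(t_n, y_n); k2 = f(t_n + h, y_n + h·k1); y_{n+1} = y_n + (h/2)·(k1 + k2).
t=0.000000, y=-1.000000:
  k1 = f(0.000000, -1.000000) = -0.520000
  k2 = f(0.420000, -1.218400) = -1.507168
  y ← -1.000000 + (0.42/2)·(-0.520000 + (-1.507168)) = -1.425705
y(0.42) ≈ -1.4257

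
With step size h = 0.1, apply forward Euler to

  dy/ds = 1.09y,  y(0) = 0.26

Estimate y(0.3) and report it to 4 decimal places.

Euler: y_{n+1} = y_n + h·f(s_n, y_n).
s=0.000000, y=0.260000: f=0.283400 → y ← 0.260000 + 0.1·0.283400 = 0.288340
s=0.100000, y=0.288340: f=0.314291 → y ← 0.288340 + 0.1·0.314291 = 0.319769
s=0.200000, y=0.319769: f=0.348548 → y ← 0.319769 + 0.1·0.348548 = 0.354624
y(0.3) ≈ 0.3546

0.3546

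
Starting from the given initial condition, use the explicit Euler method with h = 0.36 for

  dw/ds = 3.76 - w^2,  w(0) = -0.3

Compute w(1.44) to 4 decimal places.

1.9488

Euler: w_{n+1} = w_n + h·f(s_n, w_n).
s=0.000000, w=-0.300000: f=3.670000 → w ← -0.300000 + 0.36·3.670000 = 1.021200
s=0.360000, w=1.021200: f=2.717151 → w ← 1.021200 + 0.36·2.717151 = 1.999374
s=0.720000, w=1.999374: f=-0.237497 → w ← 1.999374 + 0.36·(-0.237497) = 1.913875
s=1.080000, w=1.913875: f=0.097082 → w ← 1.913875 + 0.36·0.097082 = 1.948825
w(1.44) ≈ 1.9488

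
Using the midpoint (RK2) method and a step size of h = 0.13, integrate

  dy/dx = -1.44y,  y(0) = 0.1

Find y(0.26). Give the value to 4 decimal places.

0.0689

Midpoint: k1 = f(x_n, y_n); k2 = f(x_n + h/2, y_n + (h/2)·k1); y_{n+1} = y_n + h·k2.
x=0.000000, y=0.100000:
  k1 = f(0.000000, 0.100000) = -0.144000
  k2 = f(0.065000, 0.090640) = -0.130522
  y ← 0.100000 + 0.13·(-0.130522) = 0.083032
x=0.130000, y=0.083032:
  k1 = f(0.130000, 0.083032) = -0.119566
  k2 = f(0.195000, 0.075260) = -0.108375
  y ← 0.083032 + 0.13·(-0.108375) = 0.068943
y(0.26) ≈ 0.0689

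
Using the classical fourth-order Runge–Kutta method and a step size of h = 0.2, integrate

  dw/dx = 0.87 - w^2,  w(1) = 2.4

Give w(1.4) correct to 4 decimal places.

RK4: k1 = f(x_n, w_n); k2 = f(x_n + h/2, w_n + (h/2)·k1); k3 = f(x_n + h/2, w_n + (h/2)·k2); k4 = f(x_n + h, w_n + h·k3); w_{n+1} = w_n + (h/6)·(k1 + 2k2 + 2k3 + k4).
x=1.000000, w=2.400000:
  k1 = f(1.000000, 2.400000) = -4.890000
  k2 = f(1.100000, 1.911000) = -2.781921
  k3 = f(1.100000, 2.121808) = -3.632069
  k4 = f(1.200000, 1.673586) = -1.930891
  w ← 2.400000 + (0.2/6)·(k1 + 2k2 + 2k3 + k4) = 1.745038
x=1.200000, w=1.745038:
  k1 = f(1.200000, 1.745038) = -2.175156
  k2 = f(1.300000, 1.527522) = -1.463323
  k3 = f(1.300000, 1.598705) = -1.685859
  k4 = f(1.400000, 1.407866) = -1.112086
  w ← 1.745038 + (0.2/6)·(k1 + 2k2 + 2k3 + k4) = 1.425517
w(1.4) ≈ 1.4255

1.4255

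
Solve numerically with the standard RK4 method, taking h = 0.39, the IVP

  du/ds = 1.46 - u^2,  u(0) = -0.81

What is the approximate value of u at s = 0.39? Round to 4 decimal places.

RK4: k1 = f(s_n, u_n); k2 = f(s_n + h/2, u_n + (h/2)·k1); k3 = f(s_n + h/2, u_n + (h/2)·k2); k4 = f(s_n + h, u_n + h·k3); u_{n+1} = u_n + (h/6)·(k1 + 2k2 + 2k3 + k4).
s=0.000000, u=-0.810000:
  k1 = f(0.000000, -0.810000) = 0.803900
  k2 = f(0.195000, -0.653240) = 1.033278
  k3 = f(0.195000, -0.608511) = 1.089715
  k4 = f(0.390000, -0.385011) = 1.311766
  u ← -0.810000 + (0.39/6)·(k1 + 2k2 + 2k3 + k4) = -0.396493
u(0.39) ≈ -0.3965

-0.3965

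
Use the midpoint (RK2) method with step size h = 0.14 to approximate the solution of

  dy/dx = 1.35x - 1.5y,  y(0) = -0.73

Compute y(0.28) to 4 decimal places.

-0.4337

Midpoint: k1 = f(x_n, y_n); k2 = f(x_n + h/2, y_n + (h/2)·k1); y_{n+1} = y_n + h·k2.
x=0.000000, y=-0.730000:
  k1 = f(0.000000, -0.730000) = 1.095000
  k2 = f(0.070000, -0.653350) = 1.074525
  y ← -0.730000 + 0.14·1.074525 = -0.579566
x=0.140000, y=-0.579566:
  k1 = f(0.140000, -0.579566) = 1.058350
  k2 = f(0.210000, -0.505482) = 1.041723
  y ← -0.579566 + 0.14·1.041723 = -0.433725
y(0.28) ≈ -0.4337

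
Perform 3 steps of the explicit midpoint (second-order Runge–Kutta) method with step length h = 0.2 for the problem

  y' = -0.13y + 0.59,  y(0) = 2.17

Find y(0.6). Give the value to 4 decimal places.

2.3477

Midpoint: k1 = f(t_n, y_n); k2 = f(t_n + h/2, y_n + (h/2)·k1); y_{n+1} = y_n + h·k2.
t=0.000000, y=2.170000:
  k1 = f(0.000000, 2.170000) = 0.307900
  k2 = f(0.100000, 2.200790) = 0.303897
  y ← 2.170000 + 0.2·0.303897 = 2.230779
t=0.200000, y=2.230779:
  k1 = f(0.200000, 2.230779) = 0.299999
  k2 = f(0.300000, 2.260779) = 0.296099
  y ← 2.230779 + 0.2·0.296099 = 2.289999
t=0.400000, y=2.289999:
  k1 = f(0.400000, 2.289999) = 0.292300
  k2 = f(0.500000, 2.319229) = 0.288500
  y ← 2.289999 + 0.2·0.288500 = 2.347699
y(0.6) ≈ 2.3477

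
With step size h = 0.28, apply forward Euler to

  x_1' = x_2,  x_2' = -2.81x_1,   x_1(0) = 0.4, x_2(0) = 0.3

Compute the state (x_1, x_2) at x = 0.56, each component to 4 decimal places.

Euler on (x_1,x_2): x_1_{n+1} = x_1_n + h·x_1', x_2_{n+1} = x_2_n + h·x_2'.
0.000000: (0.400000, 0.300000); f=(0.300000, -1.124000) → (0.484000, -0.014720)
0.280000: (0.484000, -0.014720); f=(-0.014720, -1.360040) → (0.479878, -0.395531)
(x_1(0.56), x_2(0.56)) ≈ (0.4799, -0.3955)

0.4799, -0.3955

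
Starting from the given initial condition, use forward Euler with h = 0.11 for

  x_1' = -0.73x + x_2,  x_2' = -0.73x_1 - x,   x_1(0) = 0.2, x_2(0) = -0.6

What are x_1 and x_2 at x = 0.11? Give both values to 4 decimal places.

Euler on (x_1,x_2): x_1_{n+1} = x_1_n + h·x_1', x_2_{n+1} = x_2_n + h·x_2'.
0.000000: (0.200000, -0.600000); f=(-0.600000, -0.146000) → (0.134000, -0.616060)
(x_1(0.11), x_2(0.11)) ≈ (0.1340, -0.6161)

0.1340, -0.6161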